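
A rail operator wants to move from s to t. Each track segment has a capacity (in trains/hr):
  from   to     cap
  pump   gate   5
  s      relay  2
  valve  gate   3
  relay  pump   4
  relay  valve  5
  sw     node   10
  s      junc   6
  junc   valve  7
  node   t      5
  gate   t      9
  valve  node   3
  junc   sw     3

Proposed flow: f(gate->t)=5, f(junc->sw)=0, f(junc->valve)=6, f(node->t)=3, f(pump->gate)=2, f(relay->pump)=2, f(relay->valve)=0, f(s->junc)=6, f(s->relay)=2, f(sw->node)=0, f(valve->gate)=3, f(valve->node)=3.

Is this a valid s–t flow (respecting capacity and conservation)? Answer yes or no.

Every edge has 0 ≤ f(e) ≤ cap(e).
At each intermediate node, inflow equals outflow.

Yes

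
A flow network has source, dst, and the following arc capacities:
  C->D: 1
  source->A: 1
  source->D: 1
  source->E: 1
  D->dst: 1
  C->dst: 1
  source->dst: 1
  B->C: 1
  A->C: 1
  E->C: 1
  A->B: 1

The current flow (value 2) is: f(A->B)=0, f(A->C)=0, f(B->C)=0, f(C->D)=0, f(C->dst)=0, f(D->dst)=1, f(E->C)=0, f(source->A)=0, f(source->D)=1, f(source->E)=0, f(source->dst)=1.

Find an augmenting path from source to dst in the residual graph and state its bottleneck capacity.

source->A->C->dst, bottleneck 1

Residual along source->A->C->dst: source->A: 1, A->C: 1, C->dst: 1.
Bottleneck = min = 1.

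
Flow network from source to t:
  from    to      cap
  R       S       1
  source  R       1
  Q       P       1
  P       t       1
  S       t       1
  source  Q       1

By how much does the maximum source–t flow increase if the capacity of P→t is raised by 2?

0

Original max flow = 2.
Edge P→t does not cross the min cut (source side {source}), so extra capacity there cannot help.
New max flow = 2. Increase = 0.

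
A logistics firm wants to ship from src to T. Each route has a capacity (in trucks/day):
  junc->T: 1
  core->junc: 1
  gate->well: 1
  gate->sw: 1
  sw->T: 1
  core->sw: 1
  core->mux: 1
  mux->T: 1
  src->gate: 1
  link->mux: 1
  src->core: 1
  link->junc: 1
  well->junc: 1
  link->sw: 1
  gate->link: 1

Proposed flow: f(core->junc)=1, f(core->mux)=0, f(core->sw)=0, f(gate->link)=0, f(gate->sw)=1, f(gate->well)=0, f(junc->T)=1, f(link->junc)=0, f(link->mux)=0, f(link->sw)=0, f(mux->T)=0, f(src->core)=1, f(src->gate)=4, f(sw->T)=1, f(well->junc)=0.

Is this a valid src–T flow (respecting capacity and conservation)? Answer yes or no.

No

Capacity violated on src->gate: flow 4 > capacity 1.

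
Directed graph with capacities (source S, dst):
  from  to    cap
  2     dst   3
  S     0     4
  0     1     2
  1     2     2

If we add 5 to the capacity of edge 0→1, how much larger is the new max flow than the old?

Original max flow = 2.
Even with extra capacity on 0→1, another cut of capacity 2 remains binding.
New max flow = 2. Increase = 0.

0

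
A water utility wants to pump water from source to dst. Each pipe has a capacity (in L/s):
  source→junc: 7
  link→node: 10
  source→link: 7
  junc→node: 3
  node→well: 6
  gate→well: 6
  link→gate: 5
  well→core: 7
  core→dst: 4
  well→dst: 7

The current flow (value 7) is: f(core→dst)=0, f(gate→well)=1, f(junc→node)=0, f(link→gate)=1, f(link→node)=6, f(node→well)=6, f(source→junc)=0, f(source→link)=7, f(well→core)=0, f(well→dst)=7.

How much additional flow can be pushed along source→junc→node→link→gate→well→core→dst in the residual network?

3

Residual capacities along the path: source→junc: 7, junc→node: 3, node→link: 6, link→gate: 4, gate→well: 5, well→core: 7, core→dst: 4.
Minimum is 3.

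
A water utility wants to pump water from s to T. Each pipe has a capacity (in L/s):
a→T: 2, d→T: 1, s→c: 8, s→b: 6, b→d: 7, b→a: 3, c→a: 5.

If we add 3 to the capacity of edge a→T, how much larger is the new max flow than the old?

Original max flow = 3.
After raising cap(a→T), augmenting paths through that edge carry 3 more units.
New max flow = 6. Increase = 3.

3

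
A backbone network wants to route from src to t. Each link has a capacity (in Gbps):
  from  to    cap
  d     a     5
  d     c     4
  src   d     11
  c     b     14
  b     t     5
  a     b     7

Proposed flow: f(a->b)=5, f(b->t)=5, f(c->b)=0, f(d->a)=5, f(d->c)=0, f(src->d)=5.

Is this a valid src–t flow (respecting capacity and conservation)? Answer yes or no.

Every edge has 0 ≤ f(e) ≤ cap(e).
At each intermediate node, inflow equals outflow.

Yes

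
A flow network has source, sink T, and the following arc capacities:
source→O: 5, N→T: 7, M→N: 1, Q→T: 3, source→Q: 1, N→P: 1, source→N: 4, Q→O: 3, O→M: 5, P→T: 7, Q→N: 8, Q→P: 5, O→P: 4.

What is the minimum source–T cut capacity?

Max flow = 10 (via 4 augmenting paths).
In the residual at optimum, the set reachable from source is {source}.
Cut edges: source→Q (cap 1), source→O (cap 5), source→N (cap 4). Sum = 10.

10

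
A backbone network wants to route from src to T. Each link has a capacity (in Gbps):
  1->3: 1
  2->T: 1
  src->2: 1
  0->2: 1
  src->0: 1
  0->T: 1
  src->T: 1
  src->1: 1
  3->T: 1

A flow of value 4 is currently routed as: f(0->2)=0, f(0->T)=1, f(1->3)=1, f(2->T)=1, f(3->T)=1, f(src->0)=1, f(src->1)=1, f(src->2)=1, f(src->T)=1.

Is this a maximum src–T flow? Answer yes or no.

Yes

Residual reachable from src: {src}; T is not reachable.
Saturated cut: src->0, src->2, src->1, src->T with total capacity 4 = current flow value. Flow is maximum.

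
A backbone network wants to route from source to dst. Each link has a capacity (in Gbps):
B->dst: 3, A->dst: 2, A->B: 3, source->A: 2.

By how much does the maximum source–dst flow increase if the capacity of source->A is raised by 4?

Original max flow = 2.
After raising cap(source->A), augmenting paths through that edge carry 3 more units.
New max flow = 5. Increase = 3.

3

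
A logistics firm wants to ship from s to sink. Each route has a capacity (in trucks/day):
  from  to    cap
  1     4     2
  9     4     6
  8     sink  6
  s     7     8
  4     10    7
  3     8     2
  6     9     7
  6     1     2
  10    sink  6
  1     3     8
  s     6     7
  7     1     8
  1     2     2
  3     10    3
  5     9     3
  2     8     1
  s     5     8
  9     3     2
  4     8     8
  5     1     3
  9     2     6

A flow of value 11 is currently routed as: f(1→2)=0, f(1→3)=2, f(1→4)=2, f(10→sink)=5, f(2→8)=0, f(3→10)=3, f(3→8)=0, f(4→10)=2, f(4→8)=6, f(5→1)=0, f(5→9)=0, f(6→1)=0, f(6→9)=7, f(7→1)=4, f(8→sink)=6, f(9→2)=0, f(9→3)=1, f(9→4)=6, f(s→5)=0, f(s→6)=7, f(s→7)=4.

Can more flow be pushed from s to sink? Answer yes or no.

Residual path s→7→1→3→8→4→10→sink has bottleneck 1 > 0.
Pushing 1 along it raises the flow to 12, so the given flow is not maximum.

Yes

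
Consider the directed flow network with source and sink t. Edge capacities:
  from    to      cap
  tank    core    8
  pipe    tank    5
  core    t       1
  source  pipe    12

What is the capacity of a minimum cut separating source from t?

Max flow = 1 (via 1 augmenting path).
In the residual at optimum, the set reachable from source is {core, pipe, source, tank}.
Cut edges: core->t (cap 1). Sum = 1.

1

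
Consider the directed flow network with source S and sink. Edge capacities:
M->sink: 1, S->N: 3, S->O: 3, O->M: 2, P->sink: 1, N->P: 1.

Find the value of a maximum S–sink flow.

2

Augment S->O->M->sink: bottleneck 1. Total 1.
Augment S->N->P->sink: bottleneck 1. Total 2.
No augmenting path remains in the residual graph.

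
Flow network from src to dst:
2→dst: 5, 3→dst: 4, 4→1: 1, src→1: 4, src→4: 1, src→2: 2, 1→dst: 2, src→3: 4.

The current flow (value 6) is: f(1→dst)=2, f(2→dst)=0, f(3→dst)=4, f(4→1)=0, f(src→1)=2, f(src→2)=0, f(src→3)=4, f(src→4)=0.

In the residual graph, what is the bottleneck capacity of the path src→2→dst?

2

Residual capacities along the path: src→2: 2, 2→dst: 5.
Minimum is 2.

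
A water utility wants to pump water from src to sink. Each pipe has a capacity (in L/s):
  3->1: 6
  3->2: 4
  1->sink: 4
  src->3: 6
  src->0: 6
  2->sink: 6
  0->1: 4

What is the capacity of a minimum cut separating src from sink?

8

Max flow = 8 (via 2 augmenting paths).
In the residual at optimum, the set reachable from src is {0, 1, 3, src}.
Cut edges: 3->2 (cap 4), 1->sink (cap 4). Sum = 8.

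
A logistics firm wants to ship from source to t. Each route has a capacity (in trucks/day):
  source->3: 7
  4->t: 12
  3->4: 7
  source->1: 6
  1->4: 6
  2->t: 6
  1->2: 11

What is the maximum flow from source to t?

13

Augment source->3->4->t: bottleneck 7. Total 7.
Augment source->1->4->t: bottleneck 5. Total 12.
Augment source->1->2->t: bottleneck 1. Total 13.
No augmenting path remains in the residual graph.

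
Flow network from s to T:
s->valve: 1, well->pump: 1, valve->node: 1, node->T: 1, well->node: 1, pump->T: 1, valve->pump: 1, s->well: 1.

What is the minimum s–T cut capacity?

Max flow = 2 (via 2 augmenting paths).
In the residual at optimum, the set reachable from s is {s}.
Cut edges: s->valve (cap 1), s->well (cap 1). Sum = 2.

2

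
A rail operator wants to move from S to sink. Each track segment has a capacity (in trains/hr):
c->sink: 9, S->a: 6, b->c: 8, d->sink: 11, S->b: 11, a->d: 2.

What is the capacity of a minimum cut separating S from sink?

Max flow = 10 (via 2 augmenting paths).
In the residual at optimum, the set reachable from S is {S, a, b}.
Cut edges: b->c (cap 8), a->d (cap 2). Sum = 10.

10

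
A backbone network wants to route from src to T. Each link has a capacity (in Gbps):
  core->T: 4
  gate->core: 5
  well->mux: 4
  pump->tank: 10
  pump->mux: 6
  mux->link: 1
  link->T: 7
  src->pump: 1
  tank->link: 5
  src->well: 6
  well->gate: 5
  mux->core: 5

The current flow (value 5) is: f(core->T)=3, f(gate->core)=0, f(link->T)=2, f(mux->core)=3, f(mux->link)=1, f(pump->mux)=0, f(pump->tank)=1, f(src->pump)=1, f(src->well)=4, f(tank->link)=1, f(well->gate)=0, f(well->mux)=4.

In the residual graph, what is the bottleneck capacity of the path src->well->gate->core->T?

Residual capacities along the path: src->well: 2, well->gate: 5, gate->core: 5, core->T: 1.
Minimum is 1.

1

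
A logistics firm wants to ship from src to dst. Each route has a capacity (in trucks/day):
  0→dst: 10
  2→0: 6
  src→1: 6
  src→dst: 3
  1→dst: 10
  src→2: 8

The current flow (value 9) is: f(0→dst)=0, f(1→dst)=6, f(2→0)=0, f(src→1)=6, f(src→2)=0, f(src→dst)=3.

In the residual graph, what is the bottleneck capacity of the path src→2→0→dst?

6

Residual capacities along the path: src→2: 8, 2→0: 6, 0→dst: 10.
Minimum is 6.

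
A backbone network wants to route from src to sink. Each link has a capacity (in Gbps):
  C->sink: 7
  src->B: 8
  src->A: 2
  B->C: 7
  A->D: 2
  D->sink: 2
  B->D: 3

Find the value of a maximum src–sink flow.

Augment src->A->D->sink: bottleneck 2. Total 2.
Augment src->B->C->sink: bottleneck 7. Total 9.
No augmenting path remains in the residual graph.

9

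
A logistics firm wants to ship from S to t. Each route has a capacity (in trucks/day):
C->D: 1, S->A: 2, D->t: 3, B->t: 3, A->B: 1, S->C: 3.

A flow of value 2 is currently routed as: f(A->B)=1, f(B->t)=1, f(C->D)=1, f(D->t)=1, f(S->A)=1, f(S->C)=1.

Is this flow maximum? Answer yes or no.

Residual reachable from S: {A, C, S}; t is not reachable.
Saturated cut: C->D, A->B with total capacity 2 = current flow value. Flow is maximum.

Yes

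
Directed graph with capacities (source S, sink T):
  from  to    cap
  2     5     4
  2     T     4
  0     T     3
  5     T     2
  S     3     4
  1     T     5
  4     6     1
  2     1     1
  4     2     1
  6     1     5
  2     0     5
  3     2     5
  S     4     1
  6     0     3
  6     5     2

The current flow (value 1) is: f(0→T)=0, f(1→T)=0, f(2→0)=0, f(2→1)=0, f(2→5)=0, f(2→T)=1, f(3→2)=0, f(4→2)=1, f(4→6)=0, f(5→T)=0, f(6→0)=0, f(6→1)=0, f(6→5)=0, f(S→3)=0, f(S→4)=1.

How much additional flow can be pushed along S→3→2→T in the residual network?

3

Residual capacities along the path: S→3: 4, 3→2: 5, 2→T: 3.
Minimum is 3.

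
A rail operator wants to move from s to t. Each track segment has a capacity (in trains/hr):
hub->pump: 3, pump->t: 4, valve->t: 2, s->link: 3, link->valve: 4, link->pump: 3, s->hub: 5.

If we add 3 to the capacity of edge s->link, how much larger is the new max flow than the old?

Original max flow = 6.
Even with extra capacity on s->link, another cut of capacity 6 remains binding.
New max flow = 6. Increase = 0.

0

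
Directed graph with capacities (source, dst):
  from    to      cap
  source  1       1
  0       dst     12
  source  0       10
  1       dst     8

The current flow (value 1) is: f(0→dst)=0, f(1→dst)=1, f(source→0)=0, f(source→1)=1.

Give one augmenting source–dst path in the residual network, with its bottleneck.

source→0→dst, bottleneck 10

Residual along source→0→dst: source→0: 10, 0→dst: 12.
Bottleneck = min = 10.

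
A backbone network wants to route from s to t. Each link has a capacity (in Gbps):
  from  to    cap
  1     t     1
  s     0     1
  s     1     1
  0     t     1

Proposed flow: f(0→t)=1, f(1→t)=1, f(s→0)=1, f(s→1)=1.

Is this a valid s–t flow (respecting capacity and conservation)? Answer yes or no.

Yes

Every edge has 0 ≤ f(e) ≤ cap(e).
At each intermediate node, inflow equals outflow.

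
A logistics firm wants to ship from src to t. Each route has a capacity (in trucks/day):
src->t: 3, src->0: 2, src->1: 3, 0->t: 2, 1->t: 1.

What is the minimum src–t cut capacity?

Max flow = 6 (via 3 augmenting paths).
In the residual at optimum, the set reachable from src is {1, src}.
Cut edges: src->0 (cap 2), src->t (cap 3), 1->t (cap 1). Sum = 6.

6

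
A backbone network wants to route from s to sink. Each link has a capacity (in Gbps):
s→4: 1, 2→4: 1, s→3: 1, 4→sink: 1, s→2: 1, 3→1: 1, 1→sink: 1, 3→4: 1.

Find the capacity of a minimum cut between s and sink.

2

Max flow = 2 (via 2 augmenting paths).
In the residual at optimum, the set reachable from s is {2, 4, s}.
Cut edges: s→3 (cap 1), 4→sink (cap 1). Sum = 2.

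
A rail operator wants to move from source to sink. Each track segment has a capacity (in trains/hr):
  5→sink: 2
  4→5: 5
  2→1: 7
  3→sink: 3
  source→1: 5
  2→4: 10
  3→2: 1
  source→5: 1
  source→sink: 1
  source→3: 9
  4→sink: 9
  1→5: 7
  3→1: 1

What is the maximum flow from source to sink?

7

Augment source→sink: bottleneck 1. Total 1.
Augment source→3→sink: bottleneck 3. Total 4.
Augment source→5→sink: bottleneck 1. Total 5.
Augment source→1→5→sink: bottleneck 1. Total 6.
Augment source→3→2→4→sink: bottleneck 1. Total 7.
No augmenting path remains in the residual graph.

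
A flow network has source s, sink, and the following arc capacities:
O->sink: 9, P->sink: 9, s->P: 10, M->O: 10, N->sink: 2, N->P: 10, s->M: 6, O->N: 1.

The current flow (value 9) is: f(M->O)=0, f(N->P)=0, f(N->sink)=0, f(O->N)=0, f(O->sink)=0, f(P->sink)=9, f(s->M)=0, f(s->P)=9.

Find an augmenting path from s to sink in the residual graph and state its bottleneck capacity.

s->M->O->sink, bottleneck 6

Residual along s->M->O->sink: s->M: 6, M->O: 10, O->sink: 9.
Bottleneck = min = 6.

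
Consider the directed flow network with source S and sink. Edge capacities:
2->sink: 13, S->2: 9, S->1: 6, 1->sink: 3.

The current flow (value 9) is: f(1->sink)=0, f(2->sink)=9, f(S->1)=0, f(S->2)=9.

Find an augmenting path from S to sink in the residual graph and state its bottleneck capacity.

Residual along S->1->sink: S->1: 6, 1->sink: 3.
Bottleneck = min = 3.

S->1->sink, bottleneck 3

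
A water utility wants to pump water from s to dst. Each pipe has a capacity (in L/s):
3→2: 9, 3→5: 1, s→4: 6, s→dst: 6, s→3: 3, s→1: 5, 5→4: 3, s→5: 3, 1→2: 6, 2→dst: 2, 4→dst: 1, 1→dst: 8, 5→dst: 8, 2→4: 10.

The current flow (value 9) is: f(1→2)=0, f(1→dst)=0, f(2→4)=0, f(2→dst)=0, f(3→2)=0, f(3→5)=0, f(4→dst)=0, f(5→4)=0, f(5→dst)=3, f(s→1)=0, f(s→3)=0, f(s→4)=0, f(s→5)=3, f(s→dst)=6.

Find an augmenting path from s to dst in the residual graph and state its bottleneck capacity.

Residual along s→1→dst: s→1: 5, 1→dst: 8.
Bottleneck = min = 5.

s→1→dst, bottleneck 5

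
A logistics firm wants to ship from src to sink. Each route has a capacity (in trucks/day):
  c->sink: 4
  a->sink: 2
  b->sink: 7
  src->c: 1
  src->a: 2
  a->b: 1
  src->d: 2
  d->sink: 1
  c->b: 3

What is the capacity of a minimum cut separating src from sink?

Max flow = 4 (via 3 augmenting paths).
In the residual at optimum, the set reachable from src is {d, src}.
Cut edges: src->c (cap 1), src->a (cap 2), d->sink (cap 1). Sum = 4.

4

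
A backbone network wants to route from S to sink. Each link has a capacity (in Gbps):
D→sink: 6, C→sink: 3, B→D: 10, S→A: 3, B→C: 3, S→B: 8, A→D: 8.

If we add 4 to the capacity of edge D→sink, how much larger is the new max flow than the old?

Original max flow = 9.
After raising cap(D→sink), augmenting paths through that edge carry 2 more units.
New max flow = 11. Increase = 2.

2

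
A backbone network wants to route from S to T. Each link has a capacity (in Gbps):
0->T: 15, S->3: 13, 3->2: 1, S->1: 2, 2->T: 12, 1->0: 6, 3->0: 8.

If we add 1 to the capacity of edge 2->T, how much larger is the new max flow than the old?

0

Original max flow = 11.
Edge 2->T does not cross the min cut (source side {3, S}), so extra capacity there cannot help.
New max flow = 11. Increase = 0.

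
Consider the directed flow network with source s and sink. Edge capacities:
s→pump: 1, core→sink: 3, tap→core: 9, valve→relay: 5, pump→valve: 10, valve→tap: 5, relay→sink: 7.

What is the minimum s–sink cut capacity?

1

Max flow = 1 (via 1 augmenting path).
In the residual at optimum, the set reachable from s is {s}.
Cut edges: s→pump (cap 1). Sum = 1.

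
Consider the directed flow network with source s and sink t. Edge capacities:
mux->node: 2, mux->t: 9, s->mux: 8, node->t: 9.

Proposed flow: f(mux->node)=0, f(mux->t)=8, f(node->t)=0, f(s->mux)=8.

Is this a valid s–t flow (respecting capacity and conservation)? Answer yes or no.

Every edge has 0 ≤ f(e) ≤ cap(e).
At each intermediate node, inflow equals outflow.

Yes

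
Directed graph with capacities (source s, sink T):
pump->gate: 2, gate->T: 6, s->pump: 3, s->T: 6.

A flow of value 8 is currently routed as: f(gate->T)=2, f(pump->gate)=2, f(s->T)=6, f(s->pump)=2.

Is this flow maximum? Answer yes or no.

Residual reachable from s: {pump, s}; T is not reachable.
Saturated cut: s->T, pump->gate with total capacity 8 = current flow value. Flow is maximum.

Yes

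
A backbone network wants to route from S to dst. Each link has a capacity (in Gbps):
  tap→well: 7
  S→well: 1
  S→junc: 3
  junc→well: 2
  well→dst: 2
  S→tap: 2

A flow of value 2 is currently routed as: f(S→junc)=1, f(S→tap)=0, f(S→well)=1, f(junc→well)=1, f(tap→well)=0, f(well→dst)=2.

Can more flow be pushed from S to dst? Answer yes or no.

Residual reachable from S: {S, junc, tap, well}; dst is not reachable.
Saturated cut: well→dst with total capacity 2 = current flow value. Flow is maximum.

No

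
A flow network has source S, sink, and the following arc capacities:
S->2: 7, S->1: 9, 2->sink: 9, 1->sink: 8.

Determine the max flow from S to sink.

Augment S->1->sink: bottleneck 8. Total 8.
Augment S->2->sink: bottleneck 7. Total 15.
No augmenting path remains in the residual graph.

15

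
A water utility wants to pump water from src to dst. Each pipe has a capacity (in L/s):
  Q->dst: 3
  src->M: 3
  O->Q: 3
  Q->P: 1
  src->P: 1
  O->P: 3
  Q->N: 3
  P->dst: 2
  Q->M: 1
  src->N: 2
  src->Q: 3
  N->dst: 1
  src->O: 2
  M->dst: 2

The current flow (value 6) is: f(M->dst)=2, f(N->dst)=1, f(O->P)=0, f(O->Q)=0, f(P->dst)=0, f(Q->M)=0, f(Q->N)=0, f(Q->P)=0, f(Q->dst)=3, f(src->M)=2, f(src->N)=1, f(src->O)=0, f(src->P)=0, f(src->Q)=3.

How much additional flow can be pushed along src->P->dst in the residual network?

1

Residual capacities along the path: src->P: 1, P->dst: 2.
Minimum is 1.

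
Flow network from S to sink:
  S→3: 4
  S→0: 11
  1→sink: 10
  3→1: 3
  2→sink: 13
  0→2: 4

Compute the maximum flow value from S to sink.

Augment S→3→1→sink: bottleneck 3. Total 3.
Augment S→0→2→sink: bottleneck 4. Total 7.
No augmenting path remains in the residual graph.

7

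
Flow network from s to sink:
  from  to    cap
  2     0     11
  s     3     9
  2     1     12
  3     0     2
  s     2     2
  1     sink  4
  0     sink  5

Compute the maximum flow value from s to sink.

Augment s->2->1->sink: bottleneck 2. Total 2.
Augment s->3->0->sink: bottleneck 2. Total 4.
No augmenting path remains in the residual graph.

4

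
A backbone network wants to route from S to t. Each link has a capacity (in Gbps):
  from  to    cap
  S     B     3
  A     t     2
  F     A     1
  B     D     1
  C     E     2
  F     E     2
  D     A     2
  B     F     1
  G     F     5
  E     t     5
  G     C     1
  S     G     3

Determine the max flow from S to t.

5

Augment S→G→C→E→t: bottleneck 1. Total 1.
Augment S→G→F→E→t: bottleneck 2. Total 3.
Augment S→B→F→A→t: bottleneck 1. Total 4.
Augment S→B→D→A→t: bottleneck 1. Total 5.
No augmenting path remains in the residual graph.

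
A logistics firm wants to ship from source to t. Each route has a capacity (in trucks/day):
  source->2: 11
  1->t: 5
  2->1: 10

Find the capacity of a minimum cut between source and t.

5

Max flow = 5 (via 1 augmenting path).
In the residual at optimum, the set reachable from source is {1, 2, source}.
Cut edges: 1->t (cap 5). Sum = 5.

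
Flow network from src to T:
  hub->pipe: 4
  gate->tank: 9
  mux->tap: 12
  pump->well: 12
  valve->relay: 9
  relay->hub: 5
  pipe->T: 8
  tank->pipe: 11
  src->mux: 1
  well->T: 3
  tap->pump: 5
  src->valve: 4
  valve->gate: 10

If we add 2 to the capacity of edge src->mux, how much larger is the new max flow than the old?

Original max flow = 5.
After raising cap(src->mux), augmenting paths through that edge carry 2 more units.
New max flow = 7. Increase = 2.

2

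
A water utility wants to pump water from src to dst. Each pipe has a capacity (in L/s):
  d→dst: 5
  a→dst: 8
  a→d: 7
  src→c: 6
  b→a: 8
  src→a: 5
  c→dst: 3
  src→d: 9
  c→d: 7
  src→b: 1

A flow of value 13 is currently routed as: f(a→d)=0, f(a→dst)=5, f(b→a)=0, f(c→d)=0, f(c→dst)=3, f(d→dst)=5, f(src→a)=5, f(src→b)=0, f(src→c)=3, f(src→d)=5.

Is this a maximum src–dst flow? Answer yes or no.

Residual path src→b→a→dst has bottleneck 1 > 0.
Pushing 1 along it raises the flow to 14, so the given flow is not maximum.

No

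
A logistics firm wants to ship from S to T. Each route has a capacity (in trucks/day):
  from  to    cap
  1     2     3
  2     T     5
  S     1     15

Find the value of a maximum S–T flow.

Augment S→1→2→T: bottleneck 3. Total 3.
No augmenting path remains in the residual graph.

3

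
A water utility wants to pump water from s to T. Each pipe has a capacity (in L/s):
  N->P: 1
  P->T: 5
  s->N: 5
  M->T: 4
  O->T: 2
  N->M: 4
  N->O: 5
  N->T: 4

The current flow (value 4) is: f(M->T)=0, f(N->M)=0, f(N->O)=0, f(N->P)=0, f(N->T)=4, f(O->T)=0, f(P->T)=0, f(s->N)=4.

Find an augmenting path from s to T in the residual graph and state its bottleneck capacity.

s->N->O->T, bottleneck 1

Residual along s->N->O->T: s->N: 1, N->O: 5, O->T: 2.
Bottleneck = min = 1.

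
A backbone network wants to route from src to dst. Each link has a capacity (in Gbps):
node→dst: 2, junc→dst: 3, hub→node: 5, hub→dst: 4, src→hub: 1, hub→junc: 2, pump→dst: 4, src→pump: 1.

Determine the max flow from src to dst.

2

Augment src→hub→dst: bottleneck 1. Total 1.
Augment src→pump→dst: bottleneck 1. Total 2.
No augmenting path remains in the residual graph.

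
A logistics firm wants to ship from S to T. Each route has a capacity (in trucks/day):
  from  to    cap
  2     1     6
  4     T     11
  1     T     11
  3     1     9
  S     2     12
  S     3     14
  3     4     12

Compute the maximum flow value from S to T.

20

Augment S->2->1->T: bottleneck 6. Total 6.
Augment S->3->1->T: bottleneck 5. Total 11.
Augment S->3->4->T: bottleneck 9. Total 20.
No augmenting path remains in the residual graph.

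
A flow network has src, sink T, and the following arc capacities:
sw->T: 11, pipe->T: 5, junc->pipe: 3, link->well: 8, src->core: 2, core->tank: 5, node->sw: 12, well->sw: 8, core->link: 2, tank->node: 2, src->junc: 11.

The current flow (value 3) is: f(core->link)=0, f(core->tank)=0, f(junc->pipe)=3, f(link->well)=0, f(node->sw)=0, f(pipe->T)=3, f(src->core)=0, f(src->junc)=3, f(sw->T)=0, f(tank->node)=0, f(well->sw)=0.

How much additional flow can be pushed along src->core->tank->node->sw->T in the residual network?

2

Residual capacities along the path: src->core: 2, core->tank: 5, tank->node: 2, node->sw: 12, sw->T: 11.
Minimum is 2.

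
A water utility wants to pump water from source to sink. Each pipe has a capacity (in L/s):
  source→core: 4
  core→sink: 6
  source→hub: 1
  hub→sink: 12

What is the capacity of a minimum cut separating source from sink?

Max flow = 5 (via 2 augmenting paths).
In the residual at optimum, the set reachable from source is {source}.
Cut edges: source→hub (cap 1), source→core (cap 4). Sum = 5.

5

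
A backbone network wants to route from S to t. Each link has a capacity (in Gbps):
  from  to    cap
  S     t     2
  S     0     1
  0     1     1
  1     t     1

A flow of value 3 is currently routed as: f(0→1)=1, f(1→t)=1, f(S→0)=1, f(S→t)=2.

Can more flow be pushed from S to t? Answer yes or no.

Residual reachable from S: {S}; t is not reachable.
Saturated cut: S→0, S→t with total capacity 3 = current flow value. Flow is maximum.

No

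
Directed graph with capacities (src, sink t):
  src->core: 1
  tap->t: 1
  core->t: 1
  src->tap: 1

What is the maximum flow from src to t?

2

Augment src->tap->t: bottleneck 1. Total 1.
Augment src->core->t: bottleneck 1. Total 2.
No augmenting path remains in the residual graph.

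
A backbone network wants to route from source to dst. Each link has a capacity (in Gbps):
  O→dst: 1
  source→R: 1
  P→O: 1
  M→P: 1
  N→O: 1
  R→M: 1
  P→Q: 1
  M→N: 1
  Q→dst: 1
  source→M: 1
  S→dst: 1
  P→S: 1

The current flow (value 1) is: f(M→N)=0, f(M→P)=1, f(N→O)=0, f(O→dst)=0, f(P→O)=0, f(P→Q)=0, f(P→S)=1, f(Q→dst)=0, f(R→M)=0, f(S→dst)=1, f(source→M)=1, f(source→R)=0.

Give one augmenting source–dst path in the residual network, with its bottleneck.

Residual along source→R→M→N→O→dst: source→R: 1, R→M: 1, M→N: 1, N→O: 1, O→dst: 1.
Bottleneck = min = 1.

source→R→M→N→O→dst, bottleneck 1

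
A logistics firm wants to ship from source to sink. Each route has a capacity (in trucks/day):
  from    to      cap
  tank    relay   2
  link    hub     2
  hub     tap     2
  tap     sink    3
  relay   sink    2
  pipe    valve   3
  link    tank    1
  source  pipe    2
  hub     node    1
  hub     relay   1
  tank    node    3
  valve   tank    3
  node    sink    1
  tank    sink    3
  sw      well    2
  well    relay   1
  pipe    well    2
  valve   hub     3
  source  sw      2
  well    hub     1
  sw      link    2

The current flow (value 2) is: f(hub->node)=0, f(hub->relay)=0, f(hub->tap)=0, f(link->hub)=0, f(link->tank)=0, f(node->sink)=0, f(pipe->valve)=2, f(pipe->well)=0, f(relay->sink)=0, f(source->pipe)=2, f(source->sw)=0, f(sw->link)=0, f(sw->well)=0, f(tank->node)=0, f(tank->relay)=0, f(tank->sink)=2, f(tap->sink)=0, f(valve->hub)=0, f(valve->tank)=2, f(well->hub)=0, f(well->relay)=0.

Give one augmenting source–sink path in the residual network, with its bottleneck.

source->sw->link->tank->sink, bottleneck 1

Residual along source->sw->link->tank->sink: source->sw: 2, sw->link: 2, link->tank: 1, tank->sink: 1.
Bottleneck = min = 1.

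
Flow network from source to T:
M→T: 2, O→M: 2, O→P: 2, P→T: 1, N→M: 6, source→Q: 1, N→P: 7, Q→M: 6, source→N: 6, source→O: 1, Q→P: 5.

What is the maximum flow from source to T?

3

Augment source→O→M→T: bottleneck 1. Total 1.
Augment source→N→P→T: bottleneck 1. Total 2.
Augment source→N→M→T: bottleneck 1. Total 3.
No augmenting path remains in the residual graph.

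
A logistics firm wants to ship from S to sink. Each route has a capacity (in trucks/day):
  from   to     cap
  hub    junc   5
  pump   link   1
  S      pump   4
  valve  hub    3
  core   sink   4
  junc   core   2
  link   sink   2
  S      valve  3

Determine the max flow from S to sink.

Augment S->pump->link->sink: bottleneck 1. Total 1.
Augment S->valve->hub->junc->core->sink: bottleneck 2. Total 3.
No augmenting path remains in the residual graph.

3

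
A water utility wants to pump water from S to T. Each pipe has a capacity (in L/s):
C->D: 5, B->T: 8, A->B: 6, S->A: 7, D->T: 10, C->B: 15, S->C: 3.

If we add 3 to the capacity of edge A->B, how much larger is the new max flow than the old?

Original max flow = 9.
After raising cap(A->B), augmenting paths through that edge carry 1 more unit.
New max flow = 10. Increase = 1.

1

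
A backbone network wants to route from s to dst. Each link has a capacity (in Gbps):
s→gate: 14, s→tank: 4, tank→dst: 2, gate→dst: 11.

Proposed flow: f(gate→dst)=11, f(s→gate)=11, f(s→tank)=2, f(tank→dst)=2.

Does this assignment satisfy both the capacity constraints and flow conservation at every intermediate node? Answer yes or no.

Every edge has 0 ≤ f(e) ≤ cap(e).
At each intermediate node, inflow equals outflow.

Yes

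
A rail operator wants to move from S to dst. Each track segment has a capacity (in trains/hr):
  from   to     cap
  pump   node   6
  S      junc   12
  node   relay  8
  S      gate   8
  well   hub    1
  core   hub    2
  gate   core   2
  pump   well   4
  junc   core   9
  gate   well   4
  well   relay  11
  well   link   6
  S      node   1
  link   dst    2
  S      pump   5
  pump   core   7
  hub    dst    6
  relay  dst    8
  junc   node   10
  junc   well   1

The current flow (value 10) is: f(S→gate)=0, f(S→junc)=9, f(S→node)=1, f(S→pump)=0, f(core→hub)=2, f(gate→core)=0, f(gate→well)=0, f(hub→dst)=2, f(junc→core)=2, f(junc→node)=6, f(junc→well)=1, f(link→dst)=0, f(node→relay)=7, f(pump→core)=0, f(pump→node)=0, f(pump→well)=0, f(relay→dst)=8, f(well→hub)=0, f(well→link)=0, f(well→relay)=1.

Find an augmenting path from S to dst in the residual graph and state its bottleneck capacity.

Residual along S→pump→well→link→dst: S→pump: 5, pump→well: 4, well→link: 6, link→dst: 2.
Bottleneck = min = 2.

S→pump→well→link→dst, bottleneck 2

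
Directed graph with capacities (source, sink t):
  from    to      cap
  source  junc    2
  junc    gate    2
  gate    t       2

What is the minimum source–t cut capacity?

2

Max flow = 2 (via 1 augmenting path).
In the residual at optimum, the set reachable from source is {source}.
Cut edges: source→junc (cap 2). Sum = 2.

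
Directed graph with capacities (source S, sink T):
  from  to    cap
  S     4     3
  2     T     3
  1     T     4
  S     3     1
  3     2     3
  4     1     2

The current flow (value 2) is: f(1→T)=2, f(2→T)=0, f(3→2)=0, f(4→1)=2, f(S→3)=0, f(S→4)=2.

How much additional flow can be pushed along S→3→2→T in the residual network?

Residual capacities along the path: S→3: 1, 3→2: 3, 2→T: 3.
Minimum is 1.

1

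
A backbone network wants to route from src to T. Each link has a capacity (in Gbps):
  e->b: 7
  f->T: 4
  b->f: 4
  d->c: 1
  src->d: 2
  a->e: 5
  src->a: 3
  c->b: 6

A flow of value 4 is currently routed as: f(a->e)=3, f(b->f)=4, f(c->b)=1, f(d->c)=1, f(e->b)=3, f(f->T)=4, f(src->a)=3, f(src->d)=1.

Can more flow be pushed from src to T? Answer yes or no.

Residual reachable from src: {d, src}; T is not reachable.
Saturated cut: d->c, src->a with total capacity 4 = current flow value. Flow is maximum.

No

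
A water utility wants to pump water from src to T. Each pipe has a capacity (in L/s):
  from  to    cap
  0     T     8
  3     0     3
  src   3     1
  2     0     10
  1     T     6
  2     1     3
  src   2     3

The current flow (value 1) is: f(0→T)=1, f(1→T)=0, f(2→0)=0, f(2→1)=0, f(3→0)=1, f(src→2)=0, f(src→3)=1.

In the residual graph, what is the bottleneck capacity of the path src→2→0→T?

3

Residual capacities along the path: src→2: 3, 2→0: 10, 0→T: 7.
Minimum is 3.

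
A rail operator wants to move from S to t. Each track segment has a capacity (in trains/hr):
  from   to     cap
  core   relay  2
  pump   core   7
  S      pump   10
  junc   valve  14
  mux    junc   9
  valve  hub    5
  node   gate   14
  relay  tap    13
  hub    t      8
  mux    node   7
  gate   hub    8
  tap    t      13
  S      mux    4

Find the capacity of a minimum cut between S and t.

6

Max flow = 6 (via 2 augmenting paths).
In the residual at optimum, the set reachable from S is {S, core, pump}.
Cut edges: core->relay (cap 2), S->mux (cap 4). Sum = 6.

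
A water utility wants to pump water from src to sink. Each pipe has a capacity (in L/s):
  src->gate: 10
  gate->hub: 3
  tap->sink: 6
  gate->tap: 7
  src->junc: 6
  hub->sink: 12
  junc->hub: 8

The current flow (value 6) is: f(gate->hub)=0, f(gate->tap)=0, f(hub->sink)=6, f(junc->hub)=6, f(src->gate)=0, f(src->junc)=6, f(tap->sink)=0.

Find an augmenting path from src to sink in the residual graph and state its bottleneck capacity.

Residual along src->gate->hub->sink: src->gate: 10, gate->hub: 3, hub->sink: 6.
Bottleneck = min = 3.

src->gate->hub->sink, bottleneck 3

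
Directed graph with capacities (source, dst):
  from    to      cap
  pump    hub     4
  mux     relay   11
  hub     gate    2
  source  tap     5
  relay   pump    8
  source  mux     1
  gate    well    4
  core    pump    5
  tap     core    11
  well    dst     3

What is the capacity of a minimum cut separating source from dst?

Max flow = 2 (via 2 augmenting paths).
In the residual at optimum, the set reachable from source is {core, hub, mux, pump, relay, source, tap}.
Cut edges: hub->gate (cap 2). Sum = 2.

2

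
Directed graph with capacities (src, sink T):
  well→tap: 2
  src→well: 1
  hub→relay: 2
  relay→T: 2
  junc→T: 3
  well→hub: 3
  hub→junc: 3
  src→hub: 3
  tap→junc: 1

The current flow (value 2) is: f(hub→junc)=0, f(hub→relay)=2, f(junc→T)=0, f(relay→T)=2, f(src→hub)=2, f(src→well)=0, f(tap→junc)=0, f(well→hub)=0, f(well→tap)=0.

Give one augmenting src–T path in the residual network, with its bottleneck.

Residual along src→hub→junc→T: src→hub: 1, hub→junc: 3, junc→T: 3.
Bottleneck = min = 1.

src→hub→junc→T, bottleneck 1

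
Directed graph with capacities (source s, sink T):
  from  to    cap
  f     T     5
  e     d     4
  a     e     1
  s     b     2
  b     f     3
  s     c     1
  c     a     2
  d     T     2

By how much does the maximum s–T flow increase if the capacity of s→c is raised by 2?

0

Original max flow = 3.
Even with extra capacity on s→c, another cut of capacity 3 remains binding.
New max flow = 3. Increase = 0.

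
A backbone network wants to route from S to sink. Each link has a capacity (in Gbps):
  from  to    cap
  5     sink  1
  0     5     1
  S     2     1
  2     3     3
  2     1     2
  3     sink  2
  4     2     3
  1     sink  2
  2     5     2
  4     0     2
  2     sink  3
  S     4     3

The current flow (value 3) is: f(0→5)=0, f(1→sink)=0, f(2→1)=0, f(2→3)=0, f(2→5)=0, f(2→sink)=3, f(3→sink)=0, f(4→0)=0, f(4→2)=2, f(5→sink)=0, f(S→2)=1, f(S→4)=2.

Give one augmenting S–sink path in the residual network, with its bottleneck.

S→4→0→5→sink, bottleneck 1

Residual along S→4→0→5→sink: S→4: 1, 4→0: 2, 0→5: 1, 5→sink: 1.
Bottleneck = min = 1.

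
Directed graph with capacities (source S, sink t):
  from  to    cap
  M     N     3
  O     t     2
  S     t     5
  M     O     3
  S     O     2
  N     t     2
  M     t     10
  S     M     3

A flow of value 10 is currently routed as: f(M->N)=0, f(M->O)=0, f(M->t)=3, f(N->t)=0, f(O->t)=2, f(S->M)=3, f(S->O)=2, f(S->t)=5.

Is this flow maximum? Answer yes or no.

Residual reachable from S: {S}; t is not reachable.
Saturated cut: S->M, S->O, S->t with total capacity 10 = current flow value. Flow is maximum.

Yes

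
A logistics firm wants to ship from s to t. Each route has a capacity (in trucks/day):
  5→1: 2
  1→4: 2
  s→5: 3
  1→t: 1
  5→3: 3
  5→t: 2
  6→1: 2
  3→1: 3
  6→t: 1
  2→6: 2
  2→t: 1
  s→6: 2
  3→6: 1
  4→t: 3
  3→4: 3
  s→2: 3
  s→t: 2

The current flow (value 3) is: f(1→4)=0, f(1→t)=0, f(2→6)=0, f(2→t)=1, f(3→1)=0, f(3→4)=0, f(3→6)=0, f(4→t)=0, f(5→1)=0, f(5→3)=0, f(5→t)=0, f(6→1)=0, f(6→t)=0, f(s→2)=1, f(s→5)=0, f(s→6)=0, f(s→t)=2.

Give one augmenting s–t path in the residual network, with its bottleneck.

Residual along s→5→t: s→5: 3, 5→t: 2.
Bottleneck = min = 2.

s→5→t, bottleneck 2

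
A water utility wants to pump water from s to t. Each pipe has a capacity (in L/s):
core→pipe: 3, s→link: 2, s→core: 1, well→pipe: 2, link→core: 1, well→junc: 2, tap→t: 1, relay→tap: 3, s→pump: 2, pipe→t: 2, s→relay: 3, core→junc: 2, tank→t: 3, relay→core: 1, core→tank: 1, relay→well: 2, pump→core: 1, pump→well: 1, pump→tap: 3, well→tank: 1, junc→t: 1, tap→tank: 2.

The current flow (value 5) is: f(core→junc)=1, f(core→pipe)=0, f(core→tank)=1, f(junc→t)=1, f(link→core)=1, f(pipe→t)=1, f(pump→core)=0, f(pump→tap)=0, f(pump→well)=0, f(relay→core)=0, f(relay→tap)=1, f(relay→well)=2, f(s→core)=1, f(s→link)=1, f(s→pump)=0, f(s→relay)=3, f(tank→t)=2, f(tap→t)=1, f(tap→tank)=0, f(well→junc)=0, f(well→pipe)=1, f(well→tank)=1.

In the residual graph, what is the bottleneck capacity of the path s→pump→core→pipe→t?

Residual capacities along the path: s→pump: 2, pump→core: 1, core→pipe: 3, pipe→t: 1.
Minimum is 1.

1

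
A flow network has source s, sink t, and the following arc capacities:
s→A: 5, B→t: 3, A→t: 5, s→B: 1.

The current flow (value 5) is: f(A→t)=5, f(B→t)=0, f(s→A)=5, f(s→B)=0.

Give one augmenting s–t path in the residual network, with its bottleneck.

s→B→t, bottleneck 1

Residual along s→B→t: s→B: 1, B→t: 3.
Bottleneck = min = 1.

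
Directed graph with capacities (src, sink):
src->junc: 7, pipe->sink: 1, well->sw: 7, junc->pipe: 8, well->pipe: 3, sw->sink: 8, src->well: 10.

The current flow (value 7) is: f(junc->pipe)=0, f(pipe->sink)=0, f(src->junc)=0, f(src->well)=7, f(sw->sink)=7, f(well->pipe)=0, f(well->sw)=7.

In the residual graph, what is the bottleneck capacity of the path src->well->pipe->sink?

1

Residual capacities along the path: src->well: 3, well->pipe: 3, pipe->sink: 1.
Minimum is 1.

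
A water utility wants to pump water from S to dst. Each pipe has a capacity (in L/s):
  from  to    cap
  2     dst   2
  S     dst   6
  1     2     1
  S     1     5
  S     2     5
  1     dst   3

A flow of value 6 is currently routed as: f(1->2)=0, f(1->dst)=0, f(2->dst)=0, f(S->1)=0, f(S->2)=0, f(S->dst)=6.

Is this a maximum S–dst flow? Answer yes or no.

Residual path S->1->dst has bottleneck 3 > 0.
Pushing 3 along it raises the flow to 9, so the given flow is not maximum.

No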